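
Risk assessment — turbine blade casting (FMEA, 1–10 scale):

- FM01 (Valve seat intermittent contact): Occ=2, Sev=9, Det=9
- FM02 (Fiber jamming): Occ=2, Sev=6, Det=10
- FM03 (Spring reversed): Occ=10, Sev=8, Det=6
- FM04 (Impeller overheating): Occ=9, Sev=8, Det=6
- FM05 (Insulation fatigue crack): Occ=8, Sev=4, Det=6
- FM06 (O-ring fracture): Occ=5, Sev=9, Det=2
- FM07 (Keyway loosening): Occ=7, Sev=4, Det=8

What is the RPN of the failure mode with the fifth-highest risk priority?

162

RPN = Severity × Occurrence × Detection:
  FM01: 9 × 2 × 9 = 162
  FM02: 6 × 2 × 10 = 120
  FM03: 8 × 10 × 6 = 480
  FM04: 8 × 9 × 6 = 432
  FM05: 4 × 8 × 6 = 192
  FM06: 9 × 5 × 2 = 90
  FM07: 4 × 7 × 8 = 224
Sorted descending: 480, 432, 224, 192, 162, 120, 90.
The fifth-highest RPN is 162 (FM01).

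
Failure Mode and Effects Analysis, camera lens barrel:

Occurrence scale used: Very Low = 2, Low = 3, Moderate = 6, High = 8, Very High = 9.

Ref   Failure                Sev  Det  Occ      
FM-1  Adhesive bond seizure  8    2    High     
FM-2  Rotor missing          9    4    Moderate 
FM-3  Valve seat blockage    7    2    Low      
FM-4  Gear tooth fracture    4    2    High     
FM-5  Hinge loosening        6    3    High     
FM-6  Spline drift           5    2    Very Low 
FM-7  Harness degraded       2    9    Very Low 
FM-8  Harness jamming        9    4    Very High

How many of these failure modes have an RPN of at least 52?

5

RPN = Severity × Occurrence × Detection:
  FM-1: 8 × 8 × 2 = 128
  FM-2: 9 × 6 × 4 = 216
  FM-3: 7 × 3 × 2 = 42
  FM-4: 4 × 8 × 2 = 64
  FM-5: 6 × 8 × 3 = 144
  FM-6: 5 × 2 × 2 = 20
  FM-7: 2 × 2 × 9 = 36
  FM-8: 9 × 9 × 4 = 324
Modes with RPN ≥ 52: FM-1 (128), FM-2 (216), FM-4 (64), FM-5 (144), FM-8 (324) → 5.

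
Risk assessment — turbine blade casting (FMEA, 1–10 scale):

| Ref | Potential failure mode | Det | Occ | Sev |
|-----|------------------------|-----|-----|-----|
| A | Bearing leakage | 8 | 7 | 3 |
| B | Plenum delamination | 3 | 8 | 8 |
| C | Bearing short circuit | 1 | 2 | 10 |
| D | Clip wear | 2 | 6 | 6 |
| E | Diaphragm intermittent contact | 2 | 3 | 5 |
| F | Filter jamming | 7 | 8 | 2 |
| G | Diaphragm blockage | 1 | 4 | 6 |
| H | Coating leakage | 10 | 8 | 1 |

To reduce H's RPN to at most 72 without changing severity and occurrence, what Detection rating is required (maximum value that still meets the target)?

H: S=1, O=8, D=10 → current RPN = 80.
Fixed product = 8. Need 8 × D ≤ 72, so D ≤ 72/8 = 9.00.
Maximum integer Detection rating = 9 (gives RPN 72; D=10 would give 80 > 72).

9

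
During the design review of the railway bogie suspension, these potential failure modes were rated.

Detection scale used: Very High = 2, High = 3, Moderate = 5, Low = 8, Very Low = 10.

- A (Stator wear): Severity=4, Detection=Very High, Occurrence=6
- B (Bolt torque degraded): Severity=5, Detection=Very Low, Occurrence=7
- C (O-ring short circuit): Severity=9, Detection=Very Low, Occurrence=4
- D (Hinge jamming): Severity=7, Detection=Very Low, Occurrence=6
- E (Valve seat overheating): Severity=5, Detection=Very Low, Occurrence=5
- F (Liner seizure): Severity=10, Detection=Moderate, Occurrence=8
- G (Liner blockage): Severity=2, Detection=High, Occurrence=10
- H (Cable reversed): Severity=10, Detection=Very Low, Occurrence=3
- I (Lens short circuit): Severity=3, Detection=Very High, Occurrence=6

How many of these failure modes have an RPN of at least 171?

6

RPN = Severity × Occurrence × Detection:
  A: 4 × 6 × 2 = 48
  B: 5 × 7 × 10 = 350
  C: 9 × 4 × 10 = 360
  D: 7 × 6 × 10 = 420
  E: 5 × 5 × 10 = 250
  F: 10 × 8 × 5 = 400
  G: 2 × 10 × 3 = 60
  H: 10 × 3 × 10 = 300
  I: 3 × 6 × 2 = 36
Modes with RPN ≥ 171: B (350), C (360), D (420), E (250), F (400), H (300) → 6.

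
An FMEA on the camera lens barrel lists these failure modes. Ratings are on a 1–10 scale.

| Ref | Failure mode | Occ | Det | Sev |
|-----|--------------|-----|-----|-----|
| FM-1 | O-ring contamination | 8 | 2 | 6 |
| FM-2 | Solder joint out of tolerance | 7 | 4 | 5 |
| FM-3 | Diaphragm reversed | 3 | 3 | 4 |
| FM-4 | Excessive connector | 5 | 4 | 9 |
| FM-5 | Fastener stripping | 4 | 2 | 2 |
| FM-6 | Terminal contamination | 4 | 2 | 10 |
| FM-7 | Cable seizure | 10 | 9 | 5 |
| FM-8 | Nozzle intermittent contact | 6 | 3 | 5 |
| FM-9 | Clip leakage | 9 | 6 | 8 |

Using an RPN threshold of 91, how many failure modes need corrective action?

RPN = Severity × Occurrence × Detection:
  FM-1: 6 × 8 × 2 = 96
  FM-2: 5 × 7 × 4 = 140
  FM-3: 4 × 3 × 3 = 36
  FM-4: 9 × 5 × 4 = 180
  FM-5: 2 × 4 × 2 = 16
  FM-6: 10 × 4 × 2 = 80
  FM-7: 5 × 10 × 9 = 450
  FM-8: 5 × 6 × 3 = 90
  FM-9: 8 × 9 × 6 = 432
Modes with RPN ≥ 91: FM-1 (96), FM-2 (140), FM-4 (180), FM-7 (450), FM-9 (432) → 5.

5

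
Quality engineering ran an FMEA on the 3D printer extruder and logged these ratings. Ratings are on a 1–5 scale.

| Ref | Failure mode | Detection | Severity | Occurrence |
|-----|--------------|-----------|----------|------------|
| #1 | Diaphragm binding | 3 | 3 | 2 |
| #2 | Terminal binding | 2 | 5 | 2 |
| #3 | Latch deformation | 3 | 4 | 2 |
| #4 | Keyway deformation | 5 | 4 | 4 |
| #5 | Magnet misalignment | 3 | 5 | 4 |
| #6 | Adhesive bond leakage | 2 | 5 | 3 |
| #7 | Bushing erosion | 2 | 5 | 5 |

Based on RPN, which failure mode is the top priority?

RPN = Severity × Occurrence × Detection:
  #1: 3 × 2 × 3 = 18
  #2: 5 × 2 × 2 = 20
  #3: 4 × 2 × 3 = 24
  #4: 4 × 4 × 5 = 80
  #5: 5 × 4 × 3 = 60
  #6: 5 × 3 × 2 = 30
  #7: 5 × 5 × 2 = 50
Highest RPN is 80 → #4.

#4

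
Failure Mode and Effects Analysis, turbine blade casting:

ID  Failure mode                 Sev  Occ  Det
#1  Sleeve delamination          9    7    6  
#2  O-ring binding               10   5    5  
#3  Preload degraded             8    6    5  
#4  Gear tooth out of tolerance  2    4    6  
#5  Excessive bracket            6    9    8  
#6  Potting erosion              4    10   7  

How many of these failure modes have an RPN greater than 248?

RPN = Severity × Occurrence × Detection:
  #1: 9 × 7 × 6 = 378
  #2: 10 × 5 × 5 = 250
  #3: 8 × 6 × 5 = 240
  #4: 2 × 4 × 6 = 48
  #5: 6 × 9 × 8 = 432
  #6: 4 × 10 × 7 = 280
Modes with RPN > 248: #1 (378), #2 (250), #5 (432), #6 (280) → 4.

4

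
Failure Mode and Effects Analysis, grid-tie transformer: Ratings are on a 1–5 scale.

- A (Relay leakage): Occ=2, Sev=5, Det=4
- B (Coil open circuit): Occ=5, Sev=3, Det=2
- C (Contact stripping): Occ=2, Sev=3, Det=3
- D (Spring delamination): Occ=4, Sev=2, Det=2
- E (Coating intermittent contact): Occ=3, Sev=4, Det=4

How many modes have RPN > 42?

RPN = Severity × Occurrence × Detection:
  A: 5 × 2 × 4 = 40
  B: 3 × 5 × 2 = 30
  C: 3 × 2 × 3 = 18
  D: 2 × 4 × 2 = 16
  E: 4 × 3 × 4 = 48
Modes with RPN > 42: E (48) → 1.

1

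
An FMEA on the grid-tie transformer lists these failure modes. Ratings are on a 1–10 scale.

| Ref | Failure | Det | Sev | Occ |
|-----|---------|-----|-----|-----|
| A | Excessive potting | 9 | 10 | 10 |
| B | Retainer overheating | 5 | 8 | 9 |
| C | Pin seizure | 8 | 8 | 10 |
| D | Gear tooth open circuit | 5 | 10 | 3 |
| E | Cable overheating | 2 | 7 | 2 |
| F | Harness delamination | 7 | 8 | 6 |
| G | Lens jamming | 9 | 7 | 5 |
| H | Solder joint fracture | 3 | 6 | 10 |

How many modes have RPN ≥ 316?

RPN = Severity × Occurrence × Detection:
  A: 10 × 10 × 9 = 900
  B: 8 × 9 × 5 = 360
  C: 8 × 10 × 8 = 640
  D: 10 × 3 × 5 = 150
  E: 7 × 2 × 2 = 28
  F: 8 × 6 × 7 = 336
  G: 7 × 5 × 9 = 315
  H: 6 × 10 × 3 = 180
Modes with RPN ≥ 316: A (900), B (360), C (640), F (336) → 4.

4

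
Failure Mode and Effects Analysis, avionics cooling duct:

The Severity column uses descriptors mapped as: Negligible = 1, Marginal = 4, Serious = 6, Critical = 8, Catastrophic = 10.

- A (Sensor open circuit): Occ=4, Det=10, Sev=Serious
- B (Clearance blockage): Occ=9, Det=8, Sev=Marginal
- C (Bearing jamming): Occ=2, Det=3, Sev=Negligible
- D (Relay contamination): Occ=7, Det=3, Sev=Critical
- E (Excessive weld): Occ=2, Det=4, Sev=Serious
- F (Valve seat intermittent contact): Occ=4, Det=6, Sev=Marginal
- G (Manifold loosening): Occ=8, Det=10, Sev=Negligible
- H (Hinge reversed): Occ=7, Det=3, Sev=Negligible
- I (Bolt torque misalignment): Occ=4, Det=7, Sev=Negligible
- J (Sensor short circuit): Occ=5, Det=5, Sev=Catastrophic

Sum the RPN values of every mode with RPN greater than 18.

1219

RPN = Severity × Occurrence × Detection:
  A: 6 × 4 × 10 = 240
  B: 4 × 9 × 8 = 288
  C: 1 × 2 × 3 = 6
  D: 8 × 7 × 3 = 168
  E: 6 × 2 × 4 = 48
  F: 4 × 4 × 6 = 96
  G: 1 × 8 × 10 = 80
  H: 1 × 7 × 3 = 21
  I: 1 × 4 × 7 = 28
  J: 10 × 5 × 5 = 250
RPN > 18: A (240), B (288), D (168), E (48), F (96), G (80), H (21), I (28), J (250).
Sum: 240 + 288 + 168 + 48 + 96 + 80 + 21 + 28 + 250 = 1219.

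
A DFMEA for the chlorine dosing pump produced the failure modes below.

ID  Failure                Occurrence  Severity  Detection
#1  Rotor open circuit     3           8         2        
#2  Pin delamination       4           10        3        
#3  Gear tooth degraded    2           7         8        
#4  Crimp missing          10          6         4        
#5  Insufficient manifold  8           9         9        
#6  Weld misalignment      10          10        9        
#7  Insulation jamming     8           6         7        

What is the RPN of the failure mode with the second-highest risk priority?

648

RPN = Severity × Occurrence × Detection:
  #1: 8 × 3 × 2 = 48
  #2: 10 × 4 × 3 = 120
  #3: 7 × 2 × 8 = 112
  #4: 6 × 10 × 4 = 240
  #5: 9 × 8 × 9 = 648
  #6: 10 × 10 × 9 = 900
  #7: 6 × 8 × 7 = 336
Sorted descending: 900, 648, 336, 240, 120, 112, 48.
The second-highest RPN is 648 (#5).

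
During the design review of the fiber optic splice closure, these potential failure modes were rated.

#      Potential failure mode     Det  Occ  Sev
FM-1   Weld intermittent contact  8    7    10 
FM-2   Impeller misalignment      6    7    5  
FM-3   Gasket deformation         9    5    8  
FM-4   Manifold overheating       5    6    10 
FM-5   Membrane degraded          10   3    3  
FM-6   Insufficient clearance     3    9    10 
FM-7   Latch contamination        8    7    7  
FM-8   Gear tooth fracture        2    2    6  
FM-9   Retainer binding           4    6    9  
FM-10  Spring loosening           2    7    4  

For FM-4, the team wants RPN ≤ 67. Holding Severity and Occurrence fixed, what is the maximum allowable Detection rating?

FM-4: S=10, O=6, D=5 → current RPN = 300.
Fixed product = 60. Need 60 × D ≤ 67, so D ≤ 67/60 = 1.12.
Maximum integer Detection rating = 1 (gives RPN 60; D=2 would give 120 > 67).

1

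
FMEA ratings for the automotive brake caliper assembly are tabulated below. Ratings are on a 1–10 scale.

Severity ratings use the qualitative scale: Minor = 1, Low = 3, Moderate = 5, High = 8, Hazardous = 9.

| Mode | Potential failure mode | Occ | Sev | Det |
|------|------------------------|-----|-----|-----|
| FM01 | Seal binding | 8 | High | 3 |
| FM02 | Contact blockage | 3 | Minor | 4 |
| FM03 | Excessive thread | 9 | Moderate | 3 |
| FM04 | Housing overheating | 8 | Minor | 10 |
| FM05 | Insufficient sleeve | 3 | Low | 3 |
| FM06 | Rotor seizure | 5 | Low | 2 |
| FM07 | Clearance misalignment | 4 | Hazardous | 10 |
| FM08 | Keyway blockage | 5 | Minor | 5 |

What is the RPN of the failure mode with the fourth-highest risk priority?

80

RPN = Severity × Occurrence × Detection:
  FM01: 8 × 8 × 3 = 192
  FM02: 1 × 3 × 4 = 12
  FM03: 5 × 9 × 3 = 135
  FM04: 1 × 8 × 10 = 80
  FM05: 3 × 3 × 3 = 27
  FM06: 3 × 5 × 2 = 30
  FM07: 9 × 4 × 10 = 360
  FM08: 1 × 5 × 5 = 25
Sorted descending: 360, 192, 135, 80, 30, 27, 25, 12.
The fourth-highest RPN is 80 (FM04).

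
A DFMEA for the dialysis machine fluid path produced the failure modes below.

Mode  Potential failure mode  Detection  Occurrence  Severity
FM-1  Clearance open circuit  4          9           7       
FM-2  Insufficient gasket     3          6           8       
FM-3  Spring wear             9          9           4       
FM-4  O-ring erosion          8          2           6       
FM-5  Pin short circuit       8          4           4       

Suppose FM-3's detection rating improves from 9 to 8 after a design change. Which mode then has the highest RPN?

FM-3

RPN = Severity × Occurrence × Detection:
  FM-1: 7 × 9 × 4 = 252
  FM-2: 8 × 6 × 3 = 144
  FM-3: 4 × 9 × 9 = 324
  FM-4: 6 × 2 × 8 = 96
  FM-5: 4 × 4 × 8 = 128
After action: FM-3 → 4 × 9 × 8 = 288.
Revised RPNs: FM-3=288, FM-1=252, FM-2=144, FM-5=128, FM-4=96.
Highest is now FM-3 (288).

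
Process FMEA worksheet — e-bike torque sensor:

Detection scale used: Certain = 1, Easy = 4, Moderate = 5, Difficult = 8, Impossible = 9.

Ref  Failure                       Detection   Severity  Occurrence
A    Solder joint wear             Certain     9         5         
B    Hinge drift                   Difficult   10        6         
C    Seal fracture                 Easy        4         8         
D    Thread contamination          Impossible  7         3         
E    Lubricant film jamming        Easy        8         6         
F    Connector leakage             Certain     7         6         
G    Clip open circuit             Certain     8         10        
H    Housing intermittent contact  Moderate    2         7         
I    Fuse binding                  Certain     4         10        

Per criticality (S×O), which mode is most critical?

Criticality = Severity × Occurrence:
  A: 9 × 5 = 45
  B: 10 × 6 = 60
  C: 4 × 8 = 32
  D: 7 × 3 = 21
  E: 8 × 6 = 48
  F: 7 × 6 = 42
  G: 8 × 10 = 80
  H: 2 × 7 = 14
  I: 4 × 10 = 40
Highest criticality is 80 → G.

G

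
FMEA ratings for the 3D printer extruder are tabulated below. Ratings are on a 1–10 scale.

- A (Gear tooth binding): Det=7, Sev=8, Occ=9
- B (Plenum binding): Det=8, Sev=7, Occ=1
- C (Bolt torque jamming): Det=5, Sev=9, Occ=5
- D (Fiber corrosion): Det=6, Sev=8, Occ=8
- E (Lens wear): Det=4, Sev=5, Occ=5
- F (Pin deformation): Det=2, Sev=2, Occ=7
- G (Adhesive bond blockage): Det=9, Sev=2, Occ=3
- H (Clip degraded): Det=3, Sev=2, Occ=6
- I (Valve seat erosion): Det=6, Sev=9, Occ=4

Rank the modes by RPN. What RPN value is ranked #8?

36

RPN = Severity × Occurrence × Detection:
  A: 8 × 9 × 7 = 504
  B: 7 × 1 × 8 = 56
  C: 9 × 5 × 5 = 225
  D: 8 × 8 × 6 = 384
  E: 5 × 5 × 4 = 100
  F: 2 × 7 × 2 = 28
  G: 2 × 3 × 9 = 54
  H: 2 × 6 × 3 = 36
  I: 9 × 4 × 6 = 216
Sorted descending: 504, 384, 225, 216, 100, 56, 54, 36, 28.
The eighth-highest RPN is 36 (H).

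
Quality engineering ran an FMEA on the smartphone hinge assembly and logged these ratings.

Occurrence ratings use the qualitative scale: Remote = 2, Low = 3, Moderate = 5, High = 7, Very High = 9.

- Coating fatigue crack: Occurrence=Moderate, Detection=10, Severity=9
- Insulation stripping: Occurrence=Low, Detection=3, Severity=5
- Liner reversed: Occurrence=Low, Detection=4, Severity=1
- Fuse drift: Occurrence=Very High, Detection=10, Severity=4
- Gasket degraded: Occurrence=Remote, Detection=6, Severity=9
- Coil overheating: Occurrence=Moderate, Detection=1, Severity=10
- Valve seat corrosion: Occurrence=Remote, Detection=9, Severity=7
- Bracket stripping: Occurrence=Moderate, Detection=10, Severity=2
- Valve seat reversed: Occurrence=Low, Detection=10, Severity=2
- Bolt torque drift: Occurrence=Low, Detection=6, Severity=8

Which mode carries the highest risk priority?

Coating fatigue crack

RPN = Severity × Occurrence × Detection:
  Coating fatigue crack: 9 × 5 × 10 = 450
  Insulation stripping: 5 × 3 × 3 = 45
  Liner reversed: 1 × 3 × 4 = 12
  Fuse drift: 4 × 9 × 10 = 360
  Gasket degraded: 9 × 2 × 6 = 108
  Coil overheating: 10 × 5 × 1 = 50
  Valve seat corrosion: 7 × 2 × 9 = 126
  Bracket stripping: 2 × 5 × 10 = 100
  Valve seat reversed: 2 × 3 × 10 = 60
  Bolt torque drift: 8 × 3 × 6 = 144
Highest RPN is 450 → Coating fatigue crack.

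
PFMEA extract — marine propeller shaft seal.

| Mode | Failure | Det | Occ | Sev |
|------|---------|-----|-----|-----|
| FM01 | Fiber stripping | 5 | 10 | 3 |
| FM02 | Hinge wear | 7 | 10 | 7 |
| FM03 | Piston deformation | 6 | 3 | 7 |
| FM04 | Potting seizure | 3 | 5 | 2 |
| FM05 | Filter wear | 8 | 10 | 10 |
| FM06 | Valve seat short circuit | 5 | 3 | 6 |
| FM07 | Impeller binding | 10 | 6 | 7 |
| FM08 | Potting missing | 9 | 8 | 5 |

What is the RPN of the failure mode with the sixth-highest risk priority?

126

RPN = Severity × Occurrence × Detection:
  FM01: 3 × 10 × 5 = 150
  FM02: 7 × 10 × 7 = 490
  FM03: 7 × 3 × 6 = 126
  FM04: 2 × 5 × 3 = 30
  FM05: 10 × 10 × 8 = 800
  FM06: 6 × 3 × 5 = 90
  FM07: 7 × 6 × 10 = 420
  FM08: 5 × 8 × 9 = 360
Sorted descending: 800, 490, 420, 360, 150, 126, 90, 30.
The sixth-highest RPN is 126 (FM03).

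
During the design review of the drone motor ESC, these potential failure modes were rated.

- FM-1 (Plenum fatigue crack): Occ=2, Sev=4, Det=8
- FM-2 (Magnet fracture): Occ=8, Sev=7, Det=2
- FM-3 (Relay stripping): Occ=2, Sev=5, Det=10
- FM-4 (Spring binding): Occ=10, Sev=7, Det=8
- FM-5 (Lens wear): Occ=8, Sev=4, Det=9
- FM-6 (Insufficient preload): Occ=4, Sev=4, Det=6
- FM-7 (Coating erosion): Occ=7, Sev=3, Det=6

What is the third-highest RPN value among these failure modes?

RPN = Severity × Occurrence × Detection:
  FM-1: 4 × 2 × 8 = 64
  FM-2: 7 × 8 × 2 = 112
  FM-3: 5 × 2 × 10 = 100
  FM-4: 7 × 10 × 8 = 560
  FM-5: 4 × 8 × 9 = 288
  FM-6: 4 × 4 × 6 = 96
  FM-7: 3 × 7 × 6 = 126
Sorted descending: 560, 288, 126, 112, 100, 96, 64.
The third-highest RPN is 126 (FM-7).

126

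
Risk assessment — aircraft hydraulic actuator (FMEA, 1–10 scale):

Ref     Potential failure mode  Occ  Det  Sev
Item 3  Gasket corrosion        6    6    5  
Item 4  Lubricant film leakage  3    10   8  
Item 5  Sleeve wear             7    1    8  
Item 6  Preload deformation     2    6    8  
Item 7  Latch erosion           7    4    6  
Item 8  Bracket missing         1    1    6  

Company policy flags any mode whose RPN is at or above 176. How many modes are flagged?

2

RPN = Severity × Occurrence × Detection:
  Item 3: 5 × 6 × 6 = 180
  Item 4: 8 × 3 × 10 = 240
  Item 5: 8 × 7 × 1 = 56
  Item 6: 8 × 2 × 6 = 96
  Item 7: 6 × 7 × 4 = 168
  Item 8: 6 × 1 × 1 = 6
Modes with RPN ≥ 176: Item 3 (180), Item 4 (240) → 2.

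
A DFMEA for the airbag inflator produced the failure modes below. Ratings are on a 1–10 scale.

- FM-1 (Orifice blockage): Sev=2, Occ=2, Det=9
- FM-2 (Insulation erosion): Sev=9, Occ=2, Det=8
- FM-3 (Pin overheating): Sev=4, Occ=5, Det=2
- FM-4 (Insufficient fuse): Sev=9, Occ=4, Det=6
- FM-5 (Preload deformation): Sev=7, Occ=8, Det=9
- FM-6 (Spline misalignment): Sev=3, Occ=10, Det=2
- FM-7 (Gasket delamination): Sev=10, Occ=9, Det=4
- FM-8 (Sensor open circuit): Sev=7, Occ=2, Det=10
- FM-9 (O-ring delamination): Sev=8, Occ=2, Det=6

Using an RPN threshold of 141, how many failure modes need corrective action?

RPN = Severity × Occurrence × Detection:
  FM-1: 2 × 2 × 9 = 36
  FM-2: 9 × 2 × 8 = 144
  FM-3: 4 × 5 × 2 = 40
  FM-4: 9 × 4 × 6 = 216
  FM-5: 7 × 8 × 9 = 504
  FM-6: 3 × 10 × 2 = 60
  FM-7: 10 × 9 × 4 = 360
  FM-8: 7 × 2 × 10 = 140
  FM-9: 8 × 2 × 6 = 96
Modes with RPN ≥ 141: FM-2 (144), FM-4 (216), FM-5 (504), FM-7 (360) → 4.

4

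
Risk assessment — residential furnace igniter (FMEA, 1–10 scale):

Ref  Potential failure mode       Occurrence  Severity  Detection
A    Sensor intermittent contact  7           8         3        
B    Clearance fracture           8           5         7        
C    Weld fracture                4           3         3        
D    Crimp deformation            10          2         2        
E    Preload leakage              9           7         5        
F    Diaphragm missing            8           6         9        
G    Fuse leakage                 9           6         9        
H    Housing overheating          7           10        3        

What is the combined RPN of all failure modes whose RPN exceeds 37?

RPN = Severity × Occurrence × Detection:
  A: 8 × 7 × 3 = 168
  B: 5 × 8 × 7 = 280
  C: 3 × 4 × 3 = 36
  D: 2 × 10 × 2 = 40
  E: 7 × 9 × 5 = 315
  F: 6 × 8 × 9 = 432
  G: 6 × 9 × 9 = 486
  H: 10 × 7 × 3 = 210
RPN > 37: A (168), B (280), D (40), E (315), F (432), G (486), H (210).
Sum: 168 + 280 + 40 + 315 + 432 + 486 + 210 = 1931.

1931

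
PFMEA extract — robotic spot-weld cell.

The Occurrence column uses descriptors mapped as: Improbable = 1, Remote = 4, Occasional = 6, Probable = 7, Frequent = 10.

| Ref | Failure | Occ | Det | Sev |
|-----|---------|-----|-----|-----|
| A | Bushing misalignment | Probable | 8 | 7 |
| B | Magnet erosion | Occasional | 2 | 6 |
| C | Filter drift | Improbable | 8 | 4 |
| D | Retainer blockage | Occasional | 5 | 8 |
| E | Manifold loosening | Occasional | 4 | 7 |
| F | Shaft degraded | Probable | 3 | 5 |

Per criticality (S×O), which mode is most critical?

A

Criticality = Severity × Occurrence:
  A: 7 × 7 = 49
  B: 6 × 6 = 36
  C: 4 × 1 = 4
  D: 8 × 6 = 48
  E: 7 × 6 = 42
  F: 5 × 7 = 35
Highest criticality is 49 → A.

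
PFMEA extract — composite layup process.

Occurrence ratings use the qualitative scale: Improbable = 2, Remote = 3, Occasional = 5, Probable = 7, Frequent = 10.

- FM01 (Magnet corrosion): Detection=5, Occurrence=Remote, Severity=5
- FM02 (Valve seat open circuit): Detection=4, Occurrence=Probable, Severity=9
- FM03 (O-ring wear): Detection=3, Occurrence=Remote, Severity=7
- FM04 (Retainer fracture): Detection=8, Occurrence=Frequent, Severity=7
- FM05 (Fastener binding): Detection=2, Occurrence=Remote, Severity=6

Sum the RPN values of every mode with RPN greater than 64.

887

RPN = Severity × Occurrence × Detection:
  FM01: 5 × 3 × 5 = 75
  FM02: 9 × 7 × 4 = 252
  FM03: 7 × 3 × 3 = 63
  FM04: 7 × 10 × 8 = 560
  FM05: 6 × 3 × 2 = 36
RPN > 64: FM01 (75), FM02 (252), FM04 (560).
Sum: 75 + 252 + 560 = 887.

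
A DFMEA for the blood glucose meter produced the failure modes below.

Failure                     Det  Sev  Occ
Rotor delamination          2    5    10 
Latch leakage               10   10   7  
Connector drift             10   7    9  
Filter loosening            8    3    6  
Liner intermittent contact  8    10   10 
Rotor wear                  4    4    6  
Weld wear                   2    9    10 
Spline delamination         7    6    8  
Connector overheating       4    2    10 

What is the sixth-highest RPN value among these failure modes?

RPN = Severity × Occurrence × Detection:
  Rotor delamination: 5 × 10 × 2 = 100
  Latch leakage: 10 × 7 × 10 = 700
  Connector drift: 7 × 9 × 10 = 630
  Filter loosening: 3 × 6 × 8 = 144
  Liner intermittent contact: 10 × 10 × 8 = 800
  Rotor wear: 4 × 6 × 4 = 96
  Weld wear: 9 × 10 × 2 = 180
  Spline delamination: 6 × 8 × 7 = 336
  Connector overheating: 2 × 10 × 4 = 80
Sorted descending: 800, 700, 630, 336, 180, 144, 100, 96, 80.
The sixth-highest RPN is 144 (Filter loosening).

144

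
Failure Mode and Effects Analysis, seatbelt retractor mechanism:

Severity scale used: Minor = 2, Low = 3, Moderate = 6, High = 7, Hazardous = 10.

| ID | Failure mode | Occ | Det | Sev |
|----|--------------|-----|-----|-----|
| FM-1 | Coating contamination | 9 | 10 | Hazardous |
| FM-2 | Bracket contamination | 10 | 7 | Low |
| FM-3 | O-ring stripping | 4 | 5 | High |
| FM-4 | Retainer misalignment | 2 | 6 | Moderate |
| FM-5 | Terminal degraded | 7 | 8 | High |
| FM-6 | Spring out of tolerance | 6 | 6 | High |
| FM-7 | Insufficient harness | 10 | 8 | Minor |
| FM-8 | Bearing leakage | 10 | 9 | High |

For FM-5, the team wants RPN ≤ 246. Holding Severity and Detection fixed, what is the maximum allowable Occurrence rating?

4

FM-5: S=7, O=7, D=8 → current RPN = 392.
Fixed product = 56. Need 56 × O ≤ 246, so O ≤ 246/56 = 4.39.
Maximum integer Occurrence rating = 4 (gives RPN 224; O=5 would give 280 > 246).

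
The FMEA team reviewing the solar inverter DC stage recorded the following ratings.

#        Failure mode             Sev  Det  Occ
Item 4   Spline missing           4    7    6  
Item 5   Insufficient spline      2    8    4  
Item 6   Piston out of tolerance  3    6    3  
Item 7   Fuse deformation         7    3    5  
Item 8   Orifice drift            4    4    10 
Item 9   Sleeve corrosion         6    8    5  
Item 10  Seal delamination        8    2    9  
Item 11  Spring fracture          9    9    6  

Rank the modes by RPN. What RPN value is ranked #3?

168

RPN = Severity × Occurrence × Detection:
  Item 4: 4 × 6 × 7 = 168
  Item 5: 2 × 4 × 8 = 64
  Item 6: 3 × 3 × 6 = 54
  Item 7: 7 × 5 × 3 = 105
  Item 8: 4 × 10 × 4 = 160
  Item 9: 6 × 5 × 8 = 240
  Item 10: 8 × 9 × 2 = 144
  Item 11: 9 × 6 × 9 = 486
Sorted descending: 486, 240, 168, 160, 144, 105, 64, 54.
The third-highest RPN is 168 (Item 4).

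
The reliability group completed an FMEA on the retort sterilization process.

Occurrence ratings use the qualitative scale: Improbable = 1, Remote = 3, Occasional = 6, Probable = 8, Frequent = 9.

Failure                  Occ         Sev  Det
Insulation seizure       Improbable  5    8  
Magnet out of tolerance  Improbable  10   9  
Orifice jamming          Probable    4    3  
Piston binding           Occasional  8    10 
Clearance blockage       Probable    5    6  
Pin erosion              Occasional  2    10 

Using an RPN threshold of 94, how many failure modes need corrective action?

4

RPN = Severity × Occurrence × Detection:
  Insulation seizure: 5 × 1 × 8 = 40
  Magnet out of tolerance: 10 × 1 × 9 = 90
  Orifice jamming: 4 × 8 × 3 = 96
  Piston binding: 8 × 6 × 10 = 480
  Clearance blockage: 5 × 8 × 6 = 240
  Pin erosion: 2 × 6 × 10 = 120
Modes with RPN ≥ 94: Orifice jamming (96), Piston binding (480), Clearance blockage (240), Pin erosion (120) → 4.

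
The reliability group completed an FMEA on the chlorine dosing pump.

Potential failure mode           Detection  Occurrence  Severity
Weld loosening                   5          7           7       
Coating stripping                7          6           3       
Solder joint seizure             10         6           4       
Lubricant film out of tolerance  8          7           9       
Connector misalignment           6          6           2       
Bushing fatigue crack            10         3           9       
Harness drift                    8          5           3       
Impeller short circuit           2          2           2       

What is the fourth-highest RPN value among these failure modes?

240

RPN = Severity × Occurrence × Detection:
  Weld loosening: 7 × 7 × 5 = 245
  Coating stripping: 3 × 6 × 7 = 126
  Solder joint seizure: 4 × 6 × 10 = 240
  Lubricant film out of tolerance: 9 × 7 × 8 = 504
  Connector misalignment: 2 × 6 × 6 = 72
  Bushing fatigue crack: 9 × 3 × 10 = 270
  Harness drift: 3 × 5 × 8 = 120
  Impeller short circuit: 2 × 2 × 2 = 8
Sorted descending: 504, 270, 245, 240, 126, 120, 72, 8.
The fourth-highest RPN is 240 (Solder joint seizure).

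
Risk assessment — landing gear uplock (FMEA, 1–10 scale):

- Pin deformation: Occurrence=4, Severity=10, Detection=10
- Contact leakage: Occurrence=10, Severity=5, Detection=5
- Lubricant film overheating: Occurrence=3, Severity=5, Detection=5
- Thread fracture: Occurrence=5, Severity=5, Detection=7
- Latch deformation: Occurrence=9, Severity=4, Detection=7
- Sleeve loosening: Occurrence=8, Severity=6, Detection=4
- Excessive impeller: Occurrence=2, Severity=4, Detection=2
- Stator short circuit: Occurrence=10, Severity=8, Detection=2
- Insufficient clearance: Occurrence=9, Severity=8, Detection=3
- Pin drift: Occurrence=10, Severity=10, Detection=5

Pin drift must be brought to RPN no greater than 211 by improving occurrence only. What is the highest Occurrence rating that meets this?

Pin drift: S=10, O=10, D=5 → current RPN = 500.
Fixed product = 50. Need 50 × O ≤ 211, so O ≤ 211/50 = 4.22.
Maximum integer Occurrence rating = 4 (gives RPN 200; O=5 would give 250 > 211).

4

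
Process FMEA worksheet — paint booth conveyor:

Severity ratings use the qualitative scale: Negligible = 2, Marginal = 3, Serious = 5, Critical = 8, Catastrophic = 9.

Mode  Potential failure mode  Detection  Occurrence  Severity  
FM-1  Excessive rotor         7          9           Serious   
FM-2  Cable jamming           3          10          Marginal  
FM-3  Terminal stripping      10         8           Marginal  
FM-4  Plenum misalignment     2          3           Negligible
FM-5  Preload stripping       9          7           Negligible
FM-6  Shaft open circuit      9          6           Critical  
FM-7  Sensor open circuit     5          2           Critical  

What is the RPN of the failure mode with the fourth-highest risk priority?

RPN = Severity × Occurrence × Detection:
  FM-1: 5 × 9 × 7 = 315
  FM-2: 3 × 10 × 3 = 90
  FM-3: 3 × 8 × 10 = 240
  FM-4: 2 × 3 × 2 = 12
  FM-5: 2 × 7 × 9 = 126
  FM-6: 8 × 6 × 9 = 432
  FM-7: 8 × 2 × 5 = 80
Sorted descending: 432, 315, 240, 126, 90, 80, 12.
The fourth-highest RPN is 126 (FM-5).

126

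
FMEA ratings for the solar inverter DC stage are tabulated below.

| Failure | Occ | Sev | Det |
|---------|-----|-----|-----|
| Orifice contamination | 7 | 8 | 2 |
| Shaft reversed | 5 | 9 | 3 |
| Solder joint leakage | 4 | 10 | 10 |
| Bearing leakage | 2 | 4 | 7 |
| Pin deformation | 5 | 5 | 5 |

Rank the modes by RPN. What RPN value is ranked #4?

RPN = Severity × Occurrence × Detection:
  Orifice contamination: 8 × 7 × 2 = 112
  Shaft reversed: 9 × 5 × 3 = 135
  Solder joint leakage: 10 × 4 × 10 = 400
  Bearing leakage: 4 × 2 × 7 = 56
  Pin deformation: 5 × 5 × 5 = 125
Sorted descending: 400, 135, 125, 112, 56.
The fourth-highest RPN is 112 (Orifice contamination).

112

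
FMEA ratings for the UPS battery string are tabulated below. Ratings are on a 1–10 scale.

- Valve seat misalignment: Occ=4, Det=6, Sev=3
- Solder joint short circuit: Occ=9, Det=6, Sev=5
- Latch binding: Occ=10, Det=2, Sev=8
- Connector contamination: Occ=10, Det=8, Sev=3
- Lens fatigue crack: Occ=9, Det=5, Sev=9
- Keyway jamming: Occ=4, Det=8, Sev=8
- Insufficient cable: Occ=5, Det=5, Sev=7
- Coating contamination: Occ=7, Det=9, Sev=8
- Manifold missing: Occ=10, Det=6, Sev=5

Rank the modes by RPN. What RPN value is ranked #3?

300

RPN = Severity × Occurrence × Detection:
  Valve seat misalignment: 3 × 4 × 6 = 72
  Solder joint short circuit: 5 × 9 × 6 = 270
  Latch binding: 8 × 10 × 2 = 160
  Connector contamination: 3 × 10 × 8 = 240
  Lens fatigue crack: 9 × 9 × 5 = 405
  Keyway jamming: 8 × 4 × 8 = 256
  Insufficient cable: 7 × 5 × 5 = 175
  Coating contamination: 8 × 7 × 9 = 504
  Manifold missing: 5 × 10 × 6 = 300
Sorted descending: 504, 405, 300, 270, 256, 240, 175, 160, 72.
The third-highest RPN is 300 (Manifold missing).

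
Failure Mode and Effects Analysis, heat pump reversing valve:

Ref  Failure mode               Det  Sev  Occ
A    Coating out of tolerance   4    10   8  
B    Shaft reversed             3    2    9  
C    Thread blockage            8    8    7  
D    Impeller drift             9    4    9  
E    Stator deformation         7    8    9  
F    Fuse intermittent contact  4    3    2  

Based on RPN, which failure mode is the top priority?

E

RPN = Severity × Occurrence × Detection:
  A: 10 × 8 × 4 = 320
  B: 2 × 9 × 3 = 54
  C: 8 × 7 × 8 = 448
  D: 4 × 9 × 9 = 324
  E: 8 × 9 × 7 = 504
  F: 3 × 2 × 4 = 24
Highest RPN is 504 → E.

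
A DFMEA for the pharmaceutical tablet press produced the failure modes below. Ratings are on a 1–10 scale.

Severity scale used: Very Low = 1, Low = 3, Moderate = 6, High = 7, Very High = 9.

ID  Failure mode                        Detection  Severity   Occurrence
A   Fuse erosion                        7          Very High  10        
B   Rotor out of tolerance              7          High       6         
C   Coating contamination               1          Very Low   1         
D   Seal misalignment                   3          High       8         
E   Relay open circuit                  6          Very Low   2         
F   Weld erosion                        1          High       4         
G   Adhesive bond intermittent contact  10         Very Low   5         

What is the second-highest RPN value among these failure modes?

294

RPN = Severity × Occurrence × Detection:
  A: 9 × 10 × 7 = 630
  B: 7 × 6 × 7 = 294
  C: 1 × 1 × 1 = 1
  D: 7 × 8 × 3 = 168
  E: 1 × 2 × 6 = 12
  F: 7 × 4 × 1 = 28
  G: 1 × 5 × 10 = 50
Sorted descending: 630, 294, 168, 50, 28, 12, 1.
The second-highest RPN is 294 (B).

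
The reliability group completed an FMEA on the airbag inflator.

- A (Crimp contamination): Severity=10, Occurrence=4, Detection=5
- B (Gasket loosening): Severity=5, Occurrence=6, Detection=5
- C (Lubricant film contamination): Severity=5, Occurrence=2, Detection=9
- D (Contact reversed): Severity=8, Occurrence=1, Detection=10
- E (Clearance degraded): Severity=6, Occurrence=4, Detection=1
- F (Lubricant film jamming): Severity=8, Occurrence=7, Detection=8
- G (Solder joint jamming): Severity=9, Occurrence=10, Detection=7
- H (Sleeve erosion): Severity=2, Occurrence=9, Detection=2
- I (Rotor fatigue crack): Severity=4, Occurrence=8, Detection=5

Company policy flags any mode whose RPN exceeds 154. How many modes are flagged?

4

RPN = Severity × Occurrence × Detection:
  A: 10 × 4 × 5 = 200
  B: 5 × 6 × 5 = 150
  C: 5 × 2 × 9 = 90
  D: 8 × 1 × 10 = 80
  E: 6 × 4 × 1 = 24
  F: 8 × 7 × 8 = 448
  G: 9 × 10 × 7 = 630
  H: 2 × 9 × 2 = 36
  I: 4 × 8 × 5 = 160
Modes with RPN > 154: A (200), F (448), G (630), I (160) → 4.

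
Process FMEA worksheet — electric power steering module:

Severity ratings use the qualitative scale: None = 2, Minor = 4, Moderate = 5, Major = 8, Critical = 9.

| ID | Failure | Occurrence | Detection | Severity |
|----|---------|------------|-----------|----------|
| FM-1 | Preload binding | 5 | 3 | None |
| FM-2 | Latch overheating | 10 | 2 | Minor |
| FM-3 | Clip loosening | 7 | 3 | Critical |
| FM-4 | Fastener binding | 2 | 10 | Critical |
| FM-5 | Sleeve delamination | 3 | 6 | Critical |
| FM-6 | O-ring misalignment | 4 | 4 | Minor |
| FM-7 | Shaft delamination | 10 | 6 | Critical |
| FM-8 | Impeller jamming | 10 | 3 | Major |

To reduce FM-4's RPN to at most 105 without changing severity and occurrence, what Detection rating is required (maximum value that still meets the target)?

5

FM-4: S=9, O=2, D=10 → current RPN = 180.
Fixed product = 18. Need 18 × D ≤ 105, so D ≤ 105/18 = 5.83.
Maximum integer Detection rating = 5 (gives RPN 90; D=6 would give 108 > 105).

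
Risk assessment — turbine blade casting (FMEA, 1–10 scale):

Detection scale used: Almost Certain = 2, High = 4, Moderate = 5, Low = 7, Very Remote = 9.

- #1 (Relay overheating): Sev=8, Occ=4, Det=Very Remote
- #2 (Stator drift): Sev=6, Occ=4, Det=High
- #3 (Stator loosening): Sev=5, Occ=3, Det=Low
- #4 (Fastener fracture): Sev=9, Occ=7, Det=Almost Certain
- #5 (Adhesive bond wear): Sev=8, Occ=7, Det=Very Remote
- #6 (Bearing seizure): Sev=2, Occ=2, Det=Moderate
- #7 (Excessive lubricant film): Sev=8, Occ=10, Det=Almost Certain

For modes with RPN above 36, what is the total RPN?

1279

RPN = Severity × Occurrence × Detection:
  #1: 8 × 4 × 9 = 288
  #2: 6 × 4 × 4 = 96
  #3: 5 × 3 × 7 = 105
  #4: 9 × 7 × 2 = 126
  #5: 8 × 7 × 9 = 504
  #6: 2 × 2 × 5 = 20
  #7: 8 × 10 × 2 = 160
RPN > 36: #1 (288), #2 (96), #3 (105), #4 (126), #5 (504), #7 (160).
Sum: 288 + 96 + 105 + 126 + 504 + 160 = 1279.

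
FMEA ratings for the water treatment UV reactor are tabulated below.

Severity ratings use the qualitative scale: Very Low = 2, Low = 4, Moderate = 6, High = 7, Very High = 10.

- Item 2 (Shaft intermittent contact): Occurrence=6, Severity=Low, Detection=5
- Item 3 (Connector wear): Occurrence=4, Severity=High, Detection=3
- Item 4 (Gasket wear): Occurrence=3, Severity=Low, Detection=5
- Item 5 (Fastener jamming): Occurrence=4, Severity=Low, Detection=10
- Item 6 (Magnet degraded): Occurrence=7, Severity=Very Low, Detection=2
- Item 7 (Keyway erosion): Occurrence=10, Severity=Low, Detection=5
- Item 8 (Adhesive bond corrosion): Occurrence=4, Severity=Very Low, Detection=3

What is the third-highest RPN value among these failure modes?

120

RPN = Severity × Occurrence × Detection:
  Item 2: 4 × 6 × 5 = 120
  Item 3: 7 × 4 × 3 = 84
  Item 4: 4 × 3 × 5 = 60
  Item 5: 4 × 4 × 10 = 160
  Item 6: 2 × 7 × 2 = 28
  Item 7: 4 × 10 × 5 = 200
  Item 8: 2 × 4 × 3 = 24
Sorted descending: 200, 160, 120, 84, 60, 28, 24.
The third-highest RPN is 120 (Item 2).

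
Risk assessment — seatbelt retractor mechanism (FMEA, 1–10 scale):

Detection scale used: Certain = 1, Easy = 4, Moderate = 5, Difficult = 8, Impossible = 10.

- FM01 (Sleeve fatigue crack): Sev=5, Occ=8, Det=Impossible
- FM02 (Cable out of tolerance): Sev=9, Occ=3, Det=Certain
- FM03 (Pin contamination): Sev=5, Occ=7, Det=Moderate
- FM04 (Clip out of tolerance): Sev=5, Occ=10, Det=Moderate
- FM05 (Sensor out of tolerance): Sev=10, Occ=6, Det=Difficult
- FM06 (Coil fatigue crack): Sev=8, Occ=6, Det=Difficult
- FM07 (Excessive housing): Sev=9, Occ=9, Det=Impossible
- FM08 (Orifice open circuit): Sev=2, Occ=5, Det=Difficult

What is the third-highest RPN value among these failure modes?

RPN = Severity × Occurrence × Detection:
  FM01: 5 × 8 × 10 = 400
  FM02: 9 × 3 × 1 = 27
  FM03: 5 × 7 × 5 = 175
  FM04: 5 × 10 × 5 = 250
  FM05: 10 × 6 × 8 = 480
  FM06: 8 × 6 × 8 = 384
  FM07: 9 × 9 × 10 = 810
  FM08: 2 × 5 × 8 = 80
Sorted descending: 810, 480, 400, 384, 250, 175, 80, 27.
The third-highest RPN is 400 (FM01).

400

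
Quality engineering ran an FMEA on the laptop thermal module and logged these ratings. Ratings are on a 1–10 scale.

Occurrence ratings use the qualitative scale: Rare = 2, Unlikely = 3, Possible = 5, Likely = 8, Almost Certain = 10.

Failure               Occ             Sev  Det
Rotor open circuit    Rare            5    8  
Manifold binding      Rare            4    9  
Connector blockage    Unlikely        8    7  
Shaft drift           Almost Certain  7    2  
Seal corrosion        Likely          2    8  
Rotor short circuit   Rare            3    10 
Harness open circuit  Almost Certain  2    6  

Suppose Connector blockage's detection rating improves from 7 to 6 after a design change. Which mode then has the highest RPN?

RPN = Severity × Occurrence × Detection:
  Rotor open circuit: 5 × 2 × 8 = 80
  Manifold binding: 4 × 2 × 9 = 72
  Connector blockage: 8 × 3 × 7 = 168
  Shaft drift: 7 × 10 × 2 = 140
  Seal corrosion: 2 × 8 × 8 = 128
  Rotor short circuit: 3 × 2 × 10 = 60
  Harness open circuit: 2 × 10 × 6 = 120
After action: Connector blockage → 8 × 3 × 6 = 144.
Revised RPNs: Connector blockage=144, Shaft drift=140, Seal corrosion=128, Harness open circuit=120, Rotor open circuit=80, Manifold binding=72, Rotor short circuit=60.
Highest is now Connector blockage (144).

Connector blockage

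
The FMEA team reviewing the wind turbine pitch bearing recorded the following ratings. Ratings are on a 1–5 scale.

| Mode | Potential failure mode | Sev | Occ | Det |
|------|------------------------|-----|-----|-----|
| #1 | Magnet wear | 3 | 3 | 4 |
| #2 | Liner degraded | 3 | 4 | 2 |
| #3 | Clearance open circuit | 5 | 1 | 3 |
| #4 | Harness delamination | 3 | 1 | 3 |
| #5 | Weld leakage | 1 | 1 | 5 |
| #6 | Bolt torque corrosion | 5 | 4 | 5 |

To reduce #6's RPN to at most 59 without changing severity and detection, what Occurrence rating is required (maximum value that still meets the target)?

#6: S=5, O=4, D=5 → current RPN = 100.
Fixed product = 25. Need 25 × O ≤ 59, so O ≤ 59/25 = 2.36.
Maximum integer Occurrence rating = 2 (gives RPN 50; O=3 would give 75 > 59).

2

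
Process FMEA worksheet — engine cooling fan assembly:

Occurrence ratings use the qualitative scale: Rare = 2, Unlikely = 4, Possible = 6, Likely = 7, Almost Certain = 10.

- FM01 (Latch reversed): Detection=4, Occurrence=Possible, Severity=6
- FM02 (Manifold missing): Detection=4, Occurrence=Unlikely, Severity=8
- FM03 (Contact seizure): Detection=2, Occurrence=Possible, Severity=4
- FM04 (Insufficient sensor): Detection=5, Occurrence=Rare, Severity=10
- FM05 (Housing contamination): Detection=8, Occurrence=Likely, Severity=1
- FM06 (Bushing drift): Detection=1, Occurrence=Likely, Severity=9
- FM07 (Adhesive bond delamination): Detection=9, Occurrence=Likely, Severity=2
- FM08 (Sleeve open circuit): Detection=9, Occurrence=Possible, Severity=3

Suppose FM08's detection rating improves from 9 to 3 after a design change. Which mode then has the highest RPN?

RPN = Severity × Occurrence × Detection:
  FM01: 6 × 6 × 4 = 144
  FM02: 8 × 4 × 4 = 128
  FM03: 4 × 6 × 2 = 48
  FM04: 10 × 2 × 5 = 100
  FM05: 1 × 7 × 8 = 56
  FM06: 9 × 7 × 1 = 63
  FM07: 2 × 7 × 9 = 126
  FM08: 3 × 6 × 9 = 162
After action: FM08 → 3 × 6 × 3 = 54.
Revised RPNs: FM01=144, FM02=128, FM07=126, FM04=100, FM06=63, FM05=56, FM08=54, FM03=48.
Highest is now FM01 (144).

FM01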